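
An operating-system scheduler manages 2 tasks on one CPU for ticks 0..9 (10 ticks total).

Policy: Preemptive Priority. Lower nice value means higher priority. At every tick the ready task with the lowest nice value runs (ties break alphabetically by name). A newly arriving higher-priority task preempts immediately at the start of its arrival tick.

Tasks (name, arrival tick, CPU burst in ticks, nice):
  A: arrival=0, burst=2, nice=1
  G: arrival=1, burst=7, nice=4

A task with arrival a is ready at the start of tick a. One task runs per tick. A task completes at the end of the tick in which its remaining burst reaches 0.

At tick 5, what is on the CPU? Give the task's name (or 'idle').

t=0: ready={A} → run A
t=1: ready={A,G} → run A
t=2: ready={G} → run G
t=3: ready={G} → run G
t=4: ready={G} → run G
t=5: ready={G} → run G
t=6: ready={G} → run G
t=7: ready={G} → run G
t=8: ready={G} → run G
t=9: (idle)

running at tick 5 = G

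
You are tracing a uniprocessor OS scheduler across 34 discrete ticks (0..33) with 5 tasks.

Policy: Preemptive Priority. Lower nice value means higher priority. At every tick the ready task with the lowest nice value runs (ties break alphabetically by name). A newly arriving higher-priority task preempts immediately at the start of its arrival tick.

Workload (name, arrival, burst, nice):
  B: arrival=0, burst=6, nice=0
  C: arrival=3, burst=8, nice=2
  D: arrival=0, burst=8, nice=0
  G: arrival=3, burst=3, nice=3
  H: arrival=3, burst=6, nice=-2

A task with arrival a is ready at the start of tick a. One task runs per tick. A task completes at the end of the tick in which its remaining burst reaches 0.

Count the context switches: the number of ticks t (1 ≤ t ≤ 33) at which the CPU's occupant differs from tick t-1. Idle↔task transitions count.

context switches = 6

t=0: ready={B,D} → run B
t=1: ready={B,D} → run B
t=2: ready={B,D} → run B
t=3: ready={B,C,D,G,H} → run H
t=4: ready={B,C,D,G,H} → run H
t=5: ready={B,C,D,G,H} → run H
t=6: ready={B,C,D,G,H} → run H
t=7: ready={B,C,D,G,H} → run H
t=8: ready={B,C,D,G,H} → run H
t=9: ready={B,C,D,G} → run B
t=10: ready={B,C,D,G} → run B
t=11: ready={B,C,D,G} → run B
t=12: ready={C,D,G} → run D
t=13: ready={C,D,G} → run D
t=14: ready={C,D,G} → run D
t=15: ready={C,D,G} → run D
t=16: ready={C,D,G} → run D
t=17: ready={C,D,G} → run D
t=18: ready={C,D,G} → run D
t=19: ready={C,D,G} → run D
t=20: ready={C,G} → run C
t=21: ready={C,G} → run C
t=22: ready={C,G} → run C
t=23: ready={C,G} → run C
t=24: ready={C,G} → run C
t=25: ready={C,G} → run C
t=26: ready={C,G} → run C
t=27: ready={C,G} → run C
t=28: ready={G} → run G
t=29: ready={G} → run G
t=30: ready={G} → run G
t=31: (idle)
t=32: (idle)
t=33: (idle)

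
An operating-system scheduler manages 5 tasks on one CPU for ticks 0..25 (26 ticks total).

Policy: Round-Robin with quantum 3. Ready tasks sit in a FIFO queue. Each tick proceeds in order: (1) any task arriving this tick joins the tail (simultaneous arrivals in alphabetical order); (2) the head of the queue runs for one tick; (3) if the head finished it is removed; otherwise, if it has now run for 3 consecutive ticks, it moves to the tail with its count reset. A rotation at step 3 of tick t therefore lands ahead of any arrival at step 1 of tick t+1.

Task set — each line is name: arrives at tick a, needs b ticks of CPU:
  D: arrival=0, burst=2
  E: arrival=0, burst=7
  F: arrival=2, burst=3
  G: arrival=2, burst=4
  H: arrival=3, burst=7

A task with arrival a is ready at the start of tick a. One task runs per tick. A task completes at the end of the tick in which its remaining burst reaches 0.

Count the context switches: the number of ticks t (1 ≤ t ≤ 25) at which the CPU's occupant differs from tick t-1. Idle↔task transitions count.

t=0: queue=[D,E] q_used=0 → run D
t=1: queue=[D,E] q_used=1 → run D
t=2: queue=[E,F,G] q_used=0 → run E
t=3: queue=[E,F,G,H] q_used=1 → run E
t=4: queue=[E,F,G,H] q_used=2 → run E
t=5: queue=[F,G,H,E] q_used=0 → run F
t=6: queue=[F,G,H,E] q_used=1 → run F
t=7: queue=[F,G,H,E] q_used=2 → run F
t=8: queue=[G,H,E] q_used=0 → run G
t=9: queue=[G,H,E] q_used=1 → run G
t=10: queue=[G,H,E] q_used=2 → run G
t=11: queue=[H,E,G] q_used=0 → run H
t=12: queue=[H,E,G] q_used=1 → run H
t=13: queue=[H,E,G] q_used=2 → run H
t=14: queue=[E,G,H] q_used=0 → run E
t=15: queue=[E,G,H] q_used=1 → run E
t=16: queue=[E,G,H] q_used=2 → run E
t=17: queue=[G,H,E] q_used=0 → run G
t=18: queue=[H,E] q_used=0 → run H
t=19: queue=[H,E] q_used=1 → run H
t=20: queue=[H,E] q_used=2 → run H
t=21: queue=[E,H] q_used=0 → run E
t=22: queue=[H] q_used=0 → run H
t=23: (idle)
t=24: (idle)
t=25: (idle)

context switches = 10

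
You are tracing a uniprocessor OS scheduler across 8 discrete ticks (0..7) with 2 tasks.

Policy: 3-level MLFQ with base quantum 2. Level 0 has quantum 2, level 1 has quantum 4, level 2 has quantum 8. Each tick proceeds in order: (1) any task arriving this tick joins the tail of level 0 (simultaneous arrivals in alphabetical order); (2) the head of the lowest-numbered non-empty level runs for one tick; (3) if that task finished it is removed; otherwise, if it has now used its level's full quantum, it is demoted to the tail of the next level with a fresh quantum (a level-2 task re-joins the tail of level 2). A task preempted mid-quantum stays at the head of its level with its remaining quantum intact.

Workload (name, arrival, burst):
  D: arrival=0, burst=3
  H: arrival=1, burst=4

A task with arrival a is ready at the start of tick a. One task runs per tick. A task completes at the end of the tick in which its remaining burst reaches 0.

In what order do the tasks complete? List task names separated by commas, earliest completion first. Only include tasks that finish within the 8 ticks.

t=0: L0/L1/L2 = D/-/- → run D
t=1: L0/L1/L2 = DH/-/- → run D
t=2: L0/L1/L2 = H/D/- → run H
t=3: L0/L1/L2 = H/D/- → run H
t=4: L0/L1/L2 = -/DH/- → run D
t=5: L0/L1/L2 = -/H/- → run H
t=6: L0/L1/L2 = -/H/- → run H
t=7: (idle)

completion order = D, H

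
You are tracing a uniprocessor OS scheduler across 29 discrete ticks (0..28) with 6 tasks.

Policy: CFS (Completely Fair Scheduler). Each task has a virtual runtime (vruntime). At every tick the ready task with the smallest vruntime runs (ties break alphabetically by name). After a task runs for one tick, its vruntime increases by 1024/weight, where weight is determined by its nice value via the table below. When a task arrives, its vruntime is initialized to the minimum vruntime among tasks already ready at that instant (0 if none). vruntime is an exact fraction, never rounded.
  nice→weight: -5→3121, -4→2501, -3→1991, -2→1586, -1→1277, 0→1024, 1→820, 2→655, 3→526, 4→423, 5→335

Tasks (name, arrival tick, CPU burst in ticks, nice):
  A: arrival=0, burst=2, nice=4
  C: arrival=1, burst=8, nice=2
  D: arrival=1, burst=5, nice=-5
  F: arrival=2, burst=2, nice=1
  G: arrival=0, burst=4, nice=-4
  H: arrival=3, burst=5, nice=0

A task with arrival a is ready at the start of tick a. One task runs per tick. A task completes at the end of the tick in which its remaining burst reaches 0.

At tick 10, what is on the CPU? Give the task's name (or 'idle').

running at tick 10 = D

t=0: vr[A=0 G=0] → run A
t=1: vr[A=1024/423 C=0 D=0 G=0] → run C
t=2: vr[A=1024/423 C=1024/655 D=0 F=0 G=0] → run D
t=3: vr[A=1024/423 C=1024/655 D=1024/3121 F=0 G=0 H=0] → run F
t=4: vr[A=1024/423 C=1024/655 D=1024/3121 F=256/205 G=0 H=0] → run G
t=5: vr[A=1024/423 C=1024/655 D=1024/3121 F=256/205 G=1024/2501 H=0] → run H
t=6: vr[A=1024/423 C=1024/655 D=1024/3121 F=256/205 G=1024/2501 H=1] → run D
t=7: vr[A=1024/423 C=1024/655 D=2048/3121 F=256/205 G=1024/2501 H=1] → run G
t=8: vr[A=1024/423 C=1024/655 D=2048/3121 F=256/205 G=2048/2501 H=1] → run D
t=9: vr[A=1024/423 C=1024/655 D=3072/3121 F=256/205 G=2048/2501 H=1] → run G
t=10: vr[A=1024/423 C=1024/655 D=3072/3121 F=256/205 G=3072/2501 H=1] → run D
t=11: vr[A=1024/423 C=1024/655 D=4096/3121 F=256/205 G=3072/2501 H=1] → run H
t=12: vr[A=1024/423 C=1024/655 D=4096/3121 F=256/205 G=3072/2501 H=2] → run G
t=13: vr[A=1024/423 C=1024/655 D=4096/3121 F=256/205 H=2] → run F
t=14: vr[A=1024/423 C=1024/655 D=4096/3121 H=2] → run D
t=15: vr[A=1024/423 C=1024/655 H=2] → run C
t=16: vr[A=1024/423 C=2048/655 H=2] → run H
t=17: vr[A=1024/423 C=2048/655 H=3] → run A
t=18: vr[C=2048/655 H=3] → run H
t=19: vr[C=2048/655 H=4] → run C
t=20: vr[C=3072/655 H=4] → run H
t=21: vr[C=3072/655] → run C
t=22: vr[C=4096/655] → run C
t=23: vr[C=1024/131] → run C
t=24: vr[C=6144/655] → run C
t=25: vr[C=7168/655] → run C
t=26: (idle)
t=27: (idle)
t=28: (idle)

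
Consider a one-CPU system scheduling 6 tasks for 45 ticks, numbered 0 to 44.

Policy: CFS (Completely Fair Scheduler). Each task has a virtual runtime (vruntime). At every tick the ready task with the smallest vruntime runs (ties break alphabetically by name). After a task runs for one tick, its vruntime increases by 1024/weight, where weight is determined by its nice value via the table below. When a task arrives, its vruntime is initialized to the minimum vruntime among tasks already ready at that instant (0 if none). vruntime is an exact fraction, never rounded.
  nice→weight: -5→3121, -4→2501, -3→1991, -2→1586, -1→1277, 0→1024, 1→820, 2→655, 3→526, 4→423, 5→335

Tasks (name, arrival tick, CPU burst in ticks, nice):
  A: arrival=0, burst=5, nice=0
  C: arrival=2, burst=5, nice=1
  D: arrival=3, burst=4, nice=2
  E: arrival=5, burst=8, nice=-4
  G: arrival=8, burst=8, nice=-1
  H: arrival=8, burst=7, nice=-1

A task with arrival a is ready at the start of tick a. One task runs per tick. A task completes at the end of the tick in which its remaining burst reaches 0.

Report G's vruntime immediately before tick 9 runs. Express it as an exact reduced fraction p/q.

t=0: vr[A=0] → run A
t=1: vr[A=1] → run A
t=2: vr[A=2 C=2] → run A
t=3: vr[A=3 C=2 D=2] → run C
t=4: vr[A=3 C=666/205 D=2] → run D
t=5: vr[A=3 C=666/205 D=2334/655 E=3] → run A
t=6: vr[A=4 C=666/205 D=2334/655 E=3] → run E
t=7: vr[A=4 C=666/205 D=2334/655 E=8527/2501] → run C
t=8: vr[A=4 C=922/205 D=2334/655 E=8527/2501 G=8527/2501 H=8527/2501] → run E
t=9: vr[A=4 C=922/205 D=2334/655 E=9551/2501 G=8527/2501 H=8527/2501] → run G
t=10: vr[A=4 C=922/205 D=2334/655 E=9551/2501 G=13450003/3193777 H=8527/2501] → run H
t=11: vr[A=4 C=922/205 D=2334/655 E=9551/2501 G=13450003/3193777 H=13450003/3193777] → run D
t=12: vr[A=4 C=922/205 D=3358/655 E=9551/2501 G=13450003/3193777 H=13450003/3193777] → run E
t=13: vr[A=4 C=922/205 D=3358/655 E=10575/2501 G=13450003/3193777 H=13450003/3193777] → run A
t=14: vr[C=922/205 D=3358/655 E=10575/2501 G=13450003/3193777 H=13450003/3193777] → run G
t=15: vr[C=922/205 D=3358/655 E=10575/2501 G=16011027/3193777 H=13450003/3193777] → run H
t=16: vr[C=922/205 D=3358/655 E=10575/2501 G=16011027/3193777 H=16011027/3193777] → run E
t=17: vr[C=922/205 D=3358/655 E=11599/2501 G=16011027/3193777 H=16011027/3193777] → run C
t=18: vr[C=1178/205 D=3358/655 E=11599/2501 G=16011027/3193777 H=16011027/3193777] → run E
t=19: vr[C=1178/205 D=3358/655 E=12623/2501 G=16011027/3193777 H=16011027/3193777] → run G
t=20: vr[C=1178/205 D=3358/655 E=12623/2501 G=18572051/3193777 H=16011027/3193777] → run H
t=21: vr[C=1178/205 D=3358/655 E=12623/2501 G=18572051/3193777 H=18572051/3193777] → run E
t=22: vr[C=1178/205 D=3358/655 E=13647/2501 G=18572051/3193777 H=18572051/3193777] → run D
t=23: vr[C=1178/205 D=4382/655 E=13647/2501 G=18572051/3193777 H=18572051/3193777] → run E
t=24: vr[C=1178/205 D=4382/655 E=14671/2501 G=18572051/3193777 H=18572051/3193777] → run C
t=25: vr[C=1434/205 D=4382/655 E=14671/2501 G=18572051/3193777 H=18572051/3193777] → run G
t=26: vr[C=1434/205 D=4382/655 E=14671/2501 G=21133075/3193777 H=18572051/3193777] → run H
t=27: vr[C=1434/205 D=4382/655 E=14671/2501 G=21133075/3193777 H=21133075/3193777] → run E
t=28: vr[C=1434/205 D=4382/655 G=21133075/3193777 H=21133075/3193777] → run G
t=29: vr[C=1434/205 D=4382/655 G=23694099/3193777 H=21133075/3193777] → run H
t=30: vr[C=1434/205 D=4382/655 G=23694099/3193777 H=23694099/3193777] → run D
t=31: vr[C=1434/205 G=23694099/3193777 H=23694099/3193777] → run C
t=32: vr[G=23694099/3193777 H=23694099/3193777] → run G
t=33: vr[G=26255123/3193777 H=23694099/3193777] → run H
t=34: vr[G=26255123/3193777 H=26255123/3193777] → run G
t=35: vr[G=28816147/3193777 H=26255123/3193777] → run H
t=36: vr[G=28816147/3193777] → run G
t=37: (idle)
t=38: (idle)
t=39: (idle)
t=40: (idle)
t=41: (idle)
t=42: (idle)
t=43: (idle)
t=44: (idle)

vruntime(G, start of tick 9) = 8527/2501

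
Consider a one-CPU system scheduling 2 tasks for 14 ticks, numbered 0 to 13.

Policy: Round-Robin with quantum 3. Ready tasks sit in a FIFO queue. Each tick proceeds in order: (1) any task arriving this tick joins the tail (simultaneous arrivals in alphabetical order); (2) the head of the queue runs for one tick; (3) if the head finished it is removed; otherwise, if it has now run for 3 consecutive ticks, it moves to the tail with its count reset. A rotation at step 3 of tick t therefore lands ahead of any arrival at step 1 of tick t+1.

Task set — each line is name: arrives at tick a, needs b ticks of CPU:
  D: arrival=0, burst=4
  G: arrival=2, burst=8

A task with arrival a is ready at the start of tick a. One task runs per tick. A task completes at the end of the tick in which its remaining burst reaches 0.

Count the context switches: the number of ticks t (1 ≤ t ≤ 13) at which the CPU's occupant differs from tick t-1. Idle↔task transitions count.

context switches = 4

t=0: queue=[D] q_used=0 → run D
t=1: queue=[D] q_used=1 → run D
t=2: queue=[D,G] q_used=2 → run D
t=3: queue=[G,D] q_used=0 → run G
t=4: queue=[G,D] q_used=1 → run G
t=5: queue=[G,D] q_used=2 → run G
t=6: queue=[D,G] q_used=0 → run D
t=7: queue=[G] q_used=0 → run G
t=8: queue=[G] q_used=1 → run G
t=9: queue=[G] q_used=2 → run G
t=10: queue=[G] q_used=0 → run G
t=11: queue=[G] q_used=1 → run G
t=12: (idle)
t=13: (idle)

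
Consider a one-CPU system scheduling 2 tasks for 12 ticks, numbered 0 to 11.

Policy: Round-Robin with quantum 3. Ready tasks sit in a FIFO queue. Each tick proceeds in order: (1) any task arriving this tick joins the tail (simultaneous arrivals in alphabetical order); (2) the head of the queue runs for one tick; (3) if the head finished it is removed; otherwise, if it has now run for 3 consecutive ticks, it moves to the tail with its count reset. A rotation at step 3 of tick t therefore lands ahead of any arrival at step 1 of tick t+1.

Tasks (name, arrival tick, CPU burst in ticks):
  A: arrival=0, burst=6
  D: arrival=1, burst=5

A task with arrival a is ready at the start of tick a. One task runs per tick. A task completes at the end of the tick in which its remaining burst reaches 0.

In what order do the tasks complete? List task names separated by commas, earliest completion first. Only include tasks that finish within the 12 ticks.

t=0: queue=[A] q_used=0 → run A
t=1: queue=[A,D] q_used=1 → run A
t=2: queue=[A,D] q_used=2 → run A
t=3: queue=[D,A] q_used=0 → run D
t=4: queue=[D,A] q_used=1 → run D
t=5: queue=[D,A] q_used=2 → run D
t=6: queue=[A,D] q_used=0 → run A
t=7: queue=[A,D] q_used=1 → run A
t=8: queue=[A,D] q_used=2 → run A
t=9: queue=[D] q_used=0 → run D
t=10: queue=[D] q_used=1 → run D
t=11: (idle)

completion order = A, D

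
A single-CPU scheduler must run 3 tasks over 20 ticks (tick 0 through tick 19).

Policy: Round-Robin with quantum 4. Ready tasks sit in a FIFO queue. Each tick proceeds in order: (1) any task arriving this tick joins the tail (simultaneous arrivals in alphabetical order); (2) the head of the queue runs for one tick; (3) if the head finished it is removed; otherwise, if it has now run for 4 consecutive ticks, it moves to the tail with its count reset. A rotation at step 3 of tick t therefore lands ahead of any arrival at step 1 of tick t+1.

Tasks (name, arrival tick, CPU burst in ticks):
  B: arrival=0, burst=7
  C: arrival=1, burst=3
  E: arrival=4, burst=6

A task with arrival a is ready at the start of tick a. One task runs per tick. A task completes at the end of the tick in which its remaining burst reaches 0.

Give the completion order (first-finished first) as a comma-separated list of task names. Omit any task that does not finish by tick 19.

completion order = C, B, E

t=0: queue=[B] q_used=0 → run B
t=1: queue=[B,C] q_used=1 → run B
t=2: queue=[B,C] q_used=2 → run B
t=3: queue=[B,C] q_used=3 → run B
t=4: queue=[C,B,E] q_used=0 → run C
t=5: queue=[C,B,E] q_used=1 → run C
t=6: queue=[C,B,E] q_used=2 → run C
t=7: queue=[B,E] q_used=0 → run B
t=8: queue=[B,E] q_used=1 → run B
t=9: queue=[B,E] q_used=2 → run B
t=10: queue=[E] q_used=0 → run E
t=11: queue=[E] q_used=1 → run E
t=12: queue=[E] q_used=2 → run E
t=13: queue=[E] q_used=3 → run E
t=14: queue=[E] q_used=0 → run E
t=15: queue=[E] q_used=1 → run E
t=16: (idle)
t=17: (idle)
t=18: (idle)
t=19: (idle)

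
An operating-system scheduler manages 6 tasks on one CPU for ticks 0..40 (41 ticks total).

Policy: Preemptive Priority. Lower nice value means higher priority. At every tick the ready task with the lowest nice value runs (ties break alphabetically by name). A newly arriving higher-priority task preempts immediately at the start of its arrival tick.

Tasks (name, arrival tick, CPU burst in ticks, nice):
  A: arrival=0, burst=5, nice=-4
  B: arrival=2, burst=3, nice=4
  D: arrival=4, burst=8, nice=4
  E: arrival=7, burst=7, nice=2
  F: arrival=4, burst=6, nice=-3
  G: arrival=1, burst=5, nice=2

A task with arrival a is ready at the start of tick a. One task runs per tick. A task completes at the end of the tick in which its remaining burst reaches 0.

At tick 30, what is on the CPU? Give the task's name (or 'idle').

t=0: ready={A} → run A
t=1: ready={A,G} → run A
t=2: ready={A,B,G} → run A
t=3: ready={A,B,G} → run A
t=4: ready={A,B,D,F,G} → run A
t=5: ready={B,D,F,G} → run F
t=6: ready={B,D,F,G} → run F
t=7: ready={B,D,E,F,G} → run F
t=8: ready={B,D,E,F,G} → run F
t=9: ready={B,D,E,F,G} → run F
t=10: ready={B,D,E,F,G} → run F
t=11: ready={B,D,E,G} → run E
t=12: ready={B,D,E,G} → run E
t=13: ready={B,D,E,G} → run E
t=14: ready={B,D,E,G} → run E
t=15: ready={B,D,E,G} → run E
t=16: ready={B,D,E,G} → run E
t=17: ready={B,D,E,G} → run E
t=18: ready={B,D,G} → run G
t=19: ready={B,D,G} → run G
t=20: ready={B,D,G} → run G
t=21: ready={B,D,G} → run G
t=22: ready={B,D,G} → run G
t=23: ready={B,D} → run B
t=24: ready={B,D} → run B
t=25: ready={B,D} → run B
t=26: ready={D} → run D
t=27: ready={D} → run D
t=28: ready={D} → run D
t=29: ready={D} → run D
t=30: ready={D} → run D
t=31: ready={D} → run D
t=32: ready={D} → run D
t=33: ready={D} → run D
t=34: (idle)
t=35: (idle)
t=36: (idle)
t=37: (idle)
t=38: (idle)
t=39: (idle)
t=40: (idle)

running at tick 30 = D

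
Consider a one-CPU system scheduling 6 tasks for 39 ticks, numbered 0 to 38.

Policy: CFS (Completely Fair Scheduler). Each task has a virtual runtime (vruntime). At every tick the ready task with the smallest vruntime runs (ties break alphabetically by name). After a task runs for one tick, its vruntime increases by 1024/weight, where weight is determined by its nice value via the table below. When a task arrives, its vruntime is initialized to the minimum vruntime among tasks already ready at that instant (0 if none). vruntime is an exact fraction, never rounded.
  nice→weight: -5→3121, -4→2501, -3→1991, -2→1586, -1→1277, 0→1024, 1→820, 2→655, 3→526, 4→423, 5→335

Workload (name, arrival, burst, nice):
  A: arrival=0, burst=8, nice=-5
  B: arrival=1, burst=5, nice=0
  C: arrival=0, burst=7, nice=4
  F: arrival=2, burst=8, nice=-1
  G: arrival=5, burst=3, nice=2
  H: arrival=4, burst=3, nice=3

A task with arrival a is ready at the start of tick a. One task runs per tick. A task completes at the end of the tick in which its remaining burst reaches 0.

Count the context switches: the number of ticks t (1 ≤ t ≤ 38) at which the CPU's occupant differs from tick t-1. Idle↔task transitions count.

t=0: vr[A=0 C=0] → run A
t=1: vr[A=1024/3121 B=0 C=0] → run B
t=2: vr[A=1024/3121 B=1 C=0 F=0] → run C
t=3: vr[A=1024/3121 B=1 C=1024/423 F=0] → run F
t=4: vr[A=1024/3121 B=1 C=1024/423 F=1024/1277 H=1024/3121] → run A
t=5: vr[A=2048/3121 B=1 C=1024/423 F=1024/1277 G=1024/3121 H=1024/3121] → run G
t=6: vr[A=2048/3121 B=1 C=1024/423 F=1024/1277 G=3866624/2044255 H=1024/3121] → run H
t=7: vr[A=2048/3121 B=1 C=1024/423 F=1024/1277 G=3866624/2044255 H=1867264/820823] → run A
t=8: vr[A=3072/3121 B=1 C=1024/423 F=1024/1277 G=3866624/2044255 H=1867264/820823] → run F
t=9: vr[A=3072/3121 B=1 C=1024/423 F=2048/1277 G=3866624/2044255 H=1867264/820823] → run A
t=10: vr[A=4096/3121 B=1 C=1024/423 F=2048/1277 G=3866624/2044255 H=1867264/820823] → run B
t=11: vr[A=4096/3121 B=2 C=1024/423 F=2048/1277 G=3866624/2044255 H=1867264/820823] → run A
t=12: vr[A=5120/3121 B=2 C=1024/423 F=2048/1277 G=3866624/2044255 H=1867264/820823] → run F
t=13: vr[A=5120/3121 B=2 C=1024/423 F=3072/1277 G=3866624/2044255 H=1867264/820823] → run A
t=14: vr[A=6144/3121 B=2 C=1024/423 F=3072/1277 G=3866624/2044255 H=1867264/820823] → run G
t=15: vr[A=6144/3121 B=2 C=1024/423 F=3072/1277 G=7062528/2044255 H=1867264/820823] → run A
t=16: vr[A=7168/3121 B=2 C=1024/423 F=3072/1277 G=7062528/2044255 H=1867264/820823] → run B
t=17: vr[A=7168/3121 B=3 C=1024/423 F=3072/1277 G=7062528/2044255 H=1867264/820823] → run H
t=18: vr[A=7168/3121 B=3 C=1024/423 F=3072/1277 G=7062528/2044255 H=3465216/820823] → run A
t=19: vr[B=3 C=1024/423 F=3072/1277 G=7062528/2044255 H=3465216/820823] → run F
t=20: vr[B=3 C=1024/423 F=4096/1277 G=7062528/2044255 H=3465216/820823] → run C
t=21: vr[B=3 C=2048/423 F=4096/1277 G=7062528/2044255 H=3465216/820823] → run B
t=22: vr[B=4 C=2048/423 F=4096/1277 G=7062528/2044255 H=3465216/820823] → run F
t=23: vr[B=4 C=2048/423 F=5120/1277 G=7062528/2044255 H=3465216/820823] → run G
t=24: vr[B=4 C=2048/423 F=5120/1277 H=3465216/820823] → run B
t=25: vr[C=2048/423 F=5120/1277 H=3465216/820823] → run F
t=26: vr[C=2048/423 F=6144/1277 H=3465216/820823] → run H
t=27: vr[C=2048/423 F=6144/1277] → run F
t=28: vr[C=2048/423 F=7168/1277] → run C
t=29: vr[C=1024/141 F=7168/1277] → run F
t=30: vr[C=1024/141] → run C
t=31: vr[C=4096/423] → run C
t=32: vr[C=5120/423] → run C
t=33: vr[C=2048/141] → run C
t=34: (idle)
t=35: (idle)
t=36: (idle)
t=37: (idle)
t=38: (idle)

context switches = 31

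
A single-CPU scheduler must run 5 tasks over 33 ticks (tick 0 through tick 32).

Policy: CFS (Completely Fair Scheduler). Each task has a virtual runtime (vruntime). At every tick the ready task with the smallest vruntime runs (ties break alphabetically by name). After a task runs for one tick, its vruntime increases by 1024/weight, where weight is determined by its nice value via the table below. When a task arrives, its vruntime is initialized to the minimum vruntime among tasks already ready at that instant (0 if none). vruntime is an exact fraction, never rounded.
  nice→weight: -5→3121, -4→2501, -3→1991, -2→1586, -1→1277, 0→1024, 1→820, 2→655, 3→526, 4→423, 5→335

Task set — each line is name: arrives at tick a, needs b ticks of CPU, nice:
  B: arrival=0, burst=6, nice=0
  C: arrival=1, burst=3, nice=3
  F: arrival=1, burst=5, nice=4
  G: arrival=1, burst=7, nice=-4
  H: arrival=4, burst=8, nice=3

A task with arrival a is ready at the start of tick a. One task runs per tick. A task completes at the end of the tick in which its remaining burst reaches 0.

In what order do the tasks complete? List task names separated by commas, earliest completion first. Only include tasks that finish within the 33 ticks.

completion order = G, C, B, F, H

t=0: vr[B=0] → run B
t=1: vr[B=1 C=1 F=1 G=1] → run B
t=2: vr[B=2 C=1 F=1 G=1] → run C
t=3: vr[B=2 C=775/263 F=1 G=1] → run F
t=4: vr[B=2 C=775/263 F=1447/423 G=1 H=1] → run G
t=5: vr[B=2 C=775/263 F=1447/423 G=3525/2501 H=1] → run H
t=6: vr[B=2 C=775/263 F=1447/423 G=3525/2501 H=775/263] → run G
t=7: vr[B=2 C=775/263 F=1447/423 G=4549/2501 H=775/263] → run G
t=8: vr[B=2 C=775/263 F=1447/423 G=5573/2501 H=775/263] → run B
t=9: vr[B=3 C=775/263 F=1447/423 G=5573/2501 H=775/263] → run G
t=10: vr[B=3 C=775/263 F=1447/423 G=6597/2501 H=775/263] → run G
t=11: vr[B=3 C=775/263 F=1447/423 G=7621/2501 H=775/263] → run C
t=12: vr[B=3 C=1287/263 F=1447/423 G=7621/2501 H=775/263] → run H
t=13: vr[B=3 C=1287/263 F=1447/423 G=7621/2501 H=1287/263] → run B
t=14: vr[B=4 C=1287/263 F=1447/423 G=7621/2501 H=1287/263] → run G
t=15: vr[B=4 C=1287/263 F=1447/423 G=8645/2501 H=1287/263] → run F
t=16: vr[B=4 C=1287/263 F=2471/423 G=8645/2501 H=1287/263] → run G
t=17: vr[B=4 C=1287/263 F=2471/423 H=1287/263] → run B
t=18: vr[B=5 C=1287/263 F=2471/423 H=1287/263] → run C
t=19: vr[B=5 F=2471/423 H=1287/263] → run H
t=20: vr[B=5 F=2471/423 H=1799/263] → run B
t=21: vr[F=2471/423 H=1799/263] → run F
t=22: vr[F=1165/141 H=1799/263] → run H
t=23: vr[F=1165/141 H=2311/263] → run F
t=24: vr[F=4519/423 H=2311/263] → run H
t=25: vr[F=4519/423 H=2823/263] → run F
t=26: vr[H=2823/263] → run H
t=27: vr[H=3335/263] → run H
t=28: vr[H=3847/263] → run H
t=29: (idle)
t=30: (idle)
t=31: (idle)
t=32: (idle)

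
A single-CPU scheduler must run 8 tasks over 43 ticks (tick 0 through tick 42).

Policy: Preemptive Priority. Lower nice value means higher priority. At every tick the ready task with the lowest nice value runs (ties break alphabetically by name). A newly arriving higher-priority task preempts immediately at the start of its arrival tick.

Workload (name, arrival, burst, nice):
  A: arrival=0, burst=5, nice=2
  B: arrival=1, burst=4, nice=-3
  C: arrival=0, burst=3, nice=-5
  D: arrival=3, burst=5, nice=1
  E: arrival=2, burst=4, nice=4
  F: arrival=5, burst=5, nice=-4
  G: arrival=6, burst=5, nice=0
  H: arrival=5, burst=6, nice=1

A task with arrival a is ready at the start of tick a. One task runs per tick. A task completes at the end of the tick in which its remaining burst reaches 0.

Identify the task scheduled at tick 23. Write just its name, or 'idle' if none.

t=0: ready={A,C} → run C
t=1: ready={A,B,C} → run C
t=2: ready={A,B,C,E} → run C
t=3: ready={A,B,D,E} → run B
t=4: ready={A,B,D,E} → run B
t=5: ready={A,B,D,E,F,H} → run F
t=6: ready={A,B,D,E,F,G,H} → run F
t=7: ready={A,B,D,E,F,G,H} → run F
t=8: ready={A,B,D,E,F,G,H} → run F
t=9: ready={A,B,D,E,F,G,H} → run F
t=10: ready={A,B,D,E,G,H} → run B
t=11: ready={A,B,D,E,G,H} → run B
t=12: ready={A,D,E,G,H} → run G
t=13: ready={A,D,E,G,H} → run G
t=14: ready={A,D,E,G,H} → run G
t=15: ready={A,D,E,G,H} → run G
t=16: ready={A,D,E,G,H} → run G
t=17: ready={A,D,E,H} → run D
t=18: ready={A,D,E,H} → run D
t=19: ready={A,D,E,H} → run D
t=20: ready={A,D,E,H} → run D
t=21: ready={A,D,E,H} → run D
t=22: ready={A,E,H} → run H
t=23: ready={A,E,H} → run H
t=24: ready={A,E,H} → run H
t=25: ready={A,E,H} → run H
t=26: ready={A,E,H} → run H
t=27: ready={A,E,H} → run H
t=28: ready={A,E} → run A
t=29: ready={A,E} → run A
t=30: ready={A,E} → run A
t=31: ready={A,E} → run A
t=32: ready={A,E} → run A
t=33: ready={E} → run E
t=34: ready={E} → run E
t=35: ready={E} → run E
t=36: ready={E} → run E
t=37: (idle)
t=38: (idle)
t=39: (idle)
t=40: (idle)
t=41: (idle)
t=42: (idle)

running at tick 23 = H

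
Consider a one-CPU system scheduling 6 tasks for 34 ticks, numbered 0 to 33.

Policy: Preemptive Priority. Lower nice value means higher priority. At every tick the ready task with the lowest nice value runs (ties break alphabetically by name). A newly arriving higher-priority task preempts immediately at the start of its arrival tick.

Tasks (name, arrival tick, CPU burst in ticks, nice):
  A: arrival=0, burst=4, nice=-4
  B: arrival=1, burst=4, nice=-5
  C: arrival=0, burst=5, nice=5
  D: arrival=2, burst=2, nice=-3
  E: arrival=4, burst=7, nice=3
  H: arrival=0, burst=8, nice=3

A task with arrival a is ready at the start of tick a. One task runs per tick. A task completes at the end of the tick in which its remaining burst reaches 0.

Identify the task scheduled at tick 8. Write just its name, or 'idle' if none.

t=0: ready={A,C,H} → run A
t=1: ready={A,B,C,H} → run B
t=2: ready={A,B,C,D,H} → run B
t=3: ready={A,B,C,D,H} → run B
t=4: ready={A,B,C,D,E,H} → run B
t=5: ready={A,C,D,E,H} → run A
t=6: ready={A,C,D,E,H} → run A
t=7: ready={A,C,D,E,H} → run A
t=8: ready={C,D,E,H} → run D
t=9: ready={C,D,E,H} → run D
t=10: ready={C,E,H} → run E
t=11: ready={C,E,H} → run E
t=12: ready={C,E,H} → run E
t=13: ready={C,E,H} → run E
t=14: ready={C,E,H} → run E
t=15: ready={C,E,H} → run E
t=16: ready={C,E,H} → run E
t=17: ready={C,H} → run H
t=18: ready={C,H} → run H
t=19: ready={C,H} → run H
t=20: ready={C,H} → run H
t=21: ready={C,H} → run H
t=22: ready={C,H} → run H
t=23: ready={C,H} → run H
t=24: ready={C,H} → run H
t=25: ready={C} → run C
t=26: ready={C} → run C
t=27: ready={C} → run C
t=28: ready={C} → run C
t=29: ready={C} → run C
t=30: (idle)
t=31: (idle)
t=32: (idle)
t=33: (idle)

running at tick 8 = D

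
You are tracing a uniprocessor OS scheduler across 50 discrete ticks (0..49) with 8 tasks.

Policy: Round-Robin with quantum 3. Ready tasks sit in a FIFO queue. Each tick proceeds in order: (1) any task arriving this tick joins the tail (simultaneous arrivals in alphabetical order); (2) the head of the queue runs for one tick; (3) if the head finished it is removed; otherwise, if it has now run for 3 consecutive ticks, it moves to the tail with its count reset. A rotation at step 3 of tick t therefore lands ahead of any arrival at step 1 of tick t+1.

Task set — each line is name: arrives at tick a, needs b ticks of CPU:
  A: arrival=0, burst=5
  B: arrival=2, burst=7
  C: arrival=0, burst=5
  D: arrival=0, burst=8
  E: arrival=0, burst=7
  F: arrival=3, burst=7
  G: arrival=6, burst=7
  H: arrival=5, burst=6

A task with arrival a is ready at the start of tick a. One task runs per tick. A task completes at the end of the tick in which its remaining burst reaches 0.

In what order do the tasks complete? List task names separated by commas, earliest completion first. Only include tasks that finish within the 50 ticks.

t=0: queue=[A,C,D,E] q_used=0 → run A
t=1: queue=[A,C,D,E] q_used=1 → run A
t=2: queue=[A,C,D,E,B] q_used=2 → run A
t=3: queue=[C,D,E,B,A,F] q_used=0 → run C
t=4: queue=[C,D,E,B,A,F] q_used=1 → run C
t=5: queue=[C,D,E,B,A,F,H] q_used=2 → run C
t=6: queue=[D,E,B,A,F,H,C,G] q_used=0 → run D
t=7: queue=[D,E,B,A,F,H,C,G] q_used=1 → run D
t=8: queue=[D,E,B,A,F,H,C,G] q_used=2 → run D
t=9: queue=[E,B,A,F,H,C,G,D] q_used=0 → run E
t=10: queue=[E,B,A,F,H,C,G,D] q_used=1 → run E
t=11: queue=[E,B,A,F,H,C,G,D] q_used=2 → run E
t=12: queue=[B,A,F,H,C,G,D,E] q_used=0 → run B
t=13: queue=[B,A,F,H,C,G,D,E] q_used=1 → run B
t=14: queue=[B,A,F,H,C,G,D,E] q_used=2 → run B
t=15: queue=[A,F,H,C,G,D,E,B] q_used=0 → run A
t=16: queue=[A,F,H,C,G,D,E,B] q_used=1 → run A
t=17: queue=[F,H,C,G,D,E,B] q_used=0 → run F
t=18: queue=[F,H,C,G,D,E,B] q_used=1 → run F
t=19: queue=[F,H,C,G,D,E,B] q_used=2 → run F
t=20: queue=[H,C,G,D,E,B,F] q_used=0 → run H
t=21: queue=[H,C,G,D,E,B,F] q_used=1 → run H
t=22: queue=[H,C,G,D,E,B,F] q_used=2 → run H
t=23: queue=[C,G,D,E,B,F,H] q_used=0 → run C
t=24: queue=[C,G,D,E,B,F,H] q_used=1 → run C
t=25: queue=[G,D,E,B,F,H] q_used=0 → run G
t=26: queue=[G,D,E,B,F,H] q_used=1 → run G
t=27: queue=[G,D,E,B,F,H] q_used=2 → run G
t=28: queue=[D,E,B,F,H,G] q_used=0 → run D
t=29: queue=[D,E,B,F,H,G] q_used=1 → run D
t=30: queue=[D,E,B,F,H,G] q_used=2 → run D
t=31: queue=[E,B,F,H,G,D] q_used=0 → run E
t=32: queue=[E,B,F,H,G,D] q_used=1 → run E
t=33: queue=[E,B,F,H,G,D] q_used=2 → run E
t=34: queue=[B,F,H,G,D,E] q_used=0 → run B
t=35: queue=[B,F,H,G,D,E] q_used=1 → run B
t=36: queue=[B,F,H,G,D,E] q_used=2 → run B
t=37: queue=[F,H,G,D,E,B] q_used=0 → run F
t=38: queue=[F,H,G,D,E,B] q_used=1 → run F
t=39: queue=[F,H,G,D,E,B] q_used=2 → run F
t=40: queue=[H,G,D,E,B,F] q_used=0 → run H
t=41: queue=[H,G,D,E,B,F] q_used=1 → run H
t=42: queue=[H,G,D,E,B,F] q_used=2 → run H
t=43: queue=[G,D,E,B,F] q_used=0 → run G
t=44: queue=[G,D,E,B,F] q_used=1 → run G
t=45: queue=[G,D,E,B,F] q_used=2 → run G
t=46: queue=[D,E,B,F,G] q_used=0 → run D
t=47: queue=[D,E,B,F,G] q_used=1 → run D
t=48: queue=[E,B,F,G] q_used=0 → run E
t=49: queue=[B,F,G] q_used=0 → run B

completion order = A, C, H, D, E, B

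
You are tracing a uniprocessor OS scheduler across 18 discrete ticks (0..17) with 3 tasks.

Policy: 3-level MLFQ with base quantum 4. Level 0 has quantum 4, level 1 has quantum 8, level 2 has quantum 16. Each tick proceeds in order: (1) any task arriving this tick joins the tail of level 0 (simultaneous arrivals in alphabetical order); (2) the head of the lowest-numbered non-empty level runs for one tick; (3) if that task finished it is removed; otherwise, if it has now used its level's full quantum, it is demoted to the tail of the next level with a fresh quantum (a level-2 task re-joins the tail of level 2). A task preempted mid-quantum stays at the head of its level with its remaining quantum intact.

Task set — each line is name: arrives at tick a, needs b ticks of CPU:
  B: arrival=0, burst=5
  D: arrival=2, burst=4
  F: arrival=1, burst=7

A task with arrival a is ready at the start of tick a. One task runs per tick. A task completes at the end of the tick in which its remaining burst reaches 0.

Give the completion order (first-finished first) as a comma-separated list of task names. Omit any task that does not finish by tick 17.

completion order = D, B, F

t=0: L0/L1/L2 = B/-/- → run B
t=1: L0/L1/L2 = BF/-/- → run B
t=2: L0/L1/L2 = BFD/-/- → run B
t=3: L0/L1/L2 = BFD/-/- → run B
t=4: L0/L1/L2 = FD/B/- → run F
t=5: L0/L1/L2 = FD/B/- → run F
t=6: L0/L1/L2 = FD/B/- → run F
t=7: L0/L1/L2 = FD/B/- → run F
t=8: L0/L1/L2 = D/BF/- → run D
t=9: L0/L1/L2 = D/BF/- → run D
t=10: L0/L1/L2 = D/BF/- → run D
t=11: L0/L1/L2 = D/BF/- → run D
t=12: L0/L1/L2 = -/BF/- → run B
t=13: L0/L1/L2 = -/F/- → run F
t=14: L0/L1/L2 = -/F/- → run F
t=15: L0/L1/L2 = -/F/- → run F
t=16: (idle)
t=17: (idle)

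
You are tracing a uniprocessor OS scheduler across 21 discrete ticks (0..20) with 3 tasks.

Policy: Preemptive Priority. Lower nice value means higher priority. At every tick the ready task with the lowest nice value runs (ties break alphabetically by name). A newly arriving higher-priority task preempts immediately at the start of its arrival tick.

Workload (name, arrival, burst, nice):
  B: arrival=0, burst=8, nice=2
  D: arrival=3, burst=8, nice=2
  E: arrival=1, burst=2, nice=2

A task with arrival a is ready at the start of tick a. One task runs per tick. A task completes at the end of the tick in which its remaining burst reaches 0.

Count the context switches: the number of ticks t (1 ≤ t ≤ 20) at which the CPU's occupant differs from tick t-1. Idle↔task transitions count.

t=0: ready={B} → run B
t=1: ready={B,E} → run B
t=2: ready={B,E} → run B
t=3: ready={B,D,E} → run B
t=4: ready={B,D,E} → run B
t=5: ready={B,D,E} → run B
t=6: ready={B,D,E} → run B
t=7: ready={B,D,E} → run B
t=8: ready={D,E} → run D
t=9: ready={D,E} → run D
t=10: ready={D,E} → run D
t=11: ready={D,E} → run D
t=12: ready={D,E} → run D
t=13: ready={D,E} → run D
t=14: ready={D,E} → run D
t=15: ready={D,E} → run D
t=16: ready={E} → run E
t=17: ready={E} → run E
t=18: (idle)
t=19: (idle)
t=20: (idle)

context switches = 3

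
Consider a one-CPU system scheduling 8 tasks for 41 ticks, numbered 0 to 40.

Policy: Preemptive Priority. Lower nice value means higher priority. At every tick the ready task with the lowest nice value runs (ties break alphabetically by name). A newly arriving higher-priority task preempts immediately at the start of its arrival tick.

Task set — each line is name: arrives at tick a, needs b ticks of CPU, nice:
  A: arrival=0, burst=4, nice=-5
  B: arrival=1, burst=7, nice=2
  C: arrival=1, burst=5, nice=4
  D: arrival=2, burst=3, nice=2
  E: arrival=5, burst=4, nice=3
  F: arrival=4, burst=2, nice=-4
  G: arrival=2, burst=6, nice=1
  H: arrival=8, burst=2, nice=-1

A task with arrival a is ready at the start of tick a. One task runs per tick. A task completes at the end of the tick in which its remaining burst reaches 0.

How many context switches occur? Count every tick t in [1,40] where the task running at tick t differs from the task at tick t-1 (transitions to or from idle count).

context switches = 9

t=0: ready={A} → run A
t=1: ready={A,B,C} → run A
t=2: ready={A,B,C,D,G} → run A
t=3: ready={A,B,C,D,G} → run A
t=4: ready={B,C,D,F,G} → run F
t=5: ready={B,C,D,E,F,G} → run F
t=6: ready={B,C,D,E,G} → run G
t=7: ready={B,C,D,E,G} → run G
t=8: ready={B,C,D,E,G,H} → run H
t=9: ready={B,C,D,E,G,H} → run H
t=10: ready={B,C,D,E,G} → run G
t=11: ready={B,C,D,E,G} → run G
t=12: ready={B,C,D,E,G} → run G
t=13: ready={B,C,D,E,G} → run G
t=14: ready={B,C,D,E} → run B
t=15: ready={B,C,D,E} → run B
t=16: ready={B,C,D,E} → run B
t=17: ready={B,C,D,E} → run B
t=18: ready={B,C,D,E} → run B
t=19: ready={B,C,D,E} → run B
t=20: ready={B,C,D,E} → run B
t=21: ready={C,D,E} → run D
t=22: ready={C,D,E} → run D
t=23: ready={C,D,E} → run D
t=24: ready={C,E} → run E
t=25: ready={C,E} → run E
t=26: ready={C,E} → run E
t=27: ready={C,E} → run E
t=28: ready={C} → run C
t=29: ready={C} → run C
t=30: ready={C} → run C
t=31: ready={C} → run C
t=32: ready={C} → run C
t=33: (idle)
t=34: (idle)
t=35: (idle)
t=36: (idle)
t=37: (idle)
t=38: (idle)
t=39: (idle)
t=40: (idle)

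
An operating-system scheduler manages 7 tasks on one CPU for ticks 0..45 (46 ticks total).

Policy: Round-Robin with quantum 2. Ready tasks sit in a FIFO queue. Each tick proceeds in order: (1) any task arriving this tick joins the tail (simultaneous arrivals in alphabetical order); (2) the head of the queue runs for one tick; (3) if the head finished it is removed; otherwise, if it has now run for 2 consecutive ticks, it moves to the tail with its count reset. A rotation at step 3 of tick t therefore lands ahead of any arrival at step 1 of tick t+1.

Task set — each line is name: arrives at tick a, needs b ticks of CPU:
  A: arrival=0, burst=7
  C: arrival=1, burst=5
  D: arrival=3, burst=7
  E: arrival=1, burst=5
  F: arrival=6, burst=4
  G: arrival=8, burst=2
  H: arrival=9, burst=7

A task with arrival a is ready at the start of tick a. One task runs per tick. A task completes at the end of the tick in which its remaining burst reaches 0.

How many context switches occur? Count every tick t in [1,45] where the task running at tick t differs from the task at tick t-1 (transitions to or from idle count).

t=0: queue=[A] q_used=0 → run A
t=1: queue=[A,C,E] q_used=1 → run A
t=2: queue=[C,E,A] q_used=0 → run C
t=3: queue=[C,E,A,D] q_used=1 → run C
t=4: queue=[E,A,D,C] q_used=0 → run E
t=5: queue=[E,A,D,C] q_used=1 → run E
t=6: queue=[A,D,C,E,F] q_used=0 → run A
t=7: queue=[A,D,C,E,F] q_used=1 → run A
t=8: queue=[D,C,E,F,A,G] q_used=0 → run D
t=9: queue=[D,C,E,F,A,G,H] q_used=1 → run D
t=10: queue=[C,E,F,A,G,H,D] q_used=0 → run C
t=11: queue=[C,E,F,A,G,H,D] q_used=1 → run C
t=12: queue=[E,F,A,G,H,D,C] q_used=0 → run E
t=13: queue=[E,F,A,G,H,D,C] q_used=1 → run E
t=14: queue=[F,A,G,H,D,C,E] q_used=0 → run F
t=15: queue=[F,A,G,H,D,C,E] q_used=1 → run F
t=16: queue=[A,G,H,D,C,E,F] q_used=0 → run A
t=17: queue=[A,G,H,D,C,E,F] q_used=1 → run A
t=18: queue=[G,H,D,C,E,F,A] q_used=0 → run G
t=19: queue=[G,H,D,C,E,F,A] q_used=1 → run G
t=20: queue=[H,D,C,E,F,A] q_used=0 → run H
t=21: queue=[H,D,C,E,F,A] q_used=1 → run H
t=22: queue=[D,C,E,F,A,H] q_used=0 → run D
t=23: queue=[D,C,E,F,A,H] q_used=1 → run D
t=24: queue=[C,E,F,A,H,D] q_used=0 → run C
t=25: queue=[E,F,A,H,D] q_used=0 → run E
t=26: queue=[F,A,H,D] q_used=0 → run F
t=27: queue=[F,A,H,D] q_used=1 → run F
t=28: queue=[A,H,D] q_used=0 → run A
t=29: queue=[H,D] q_used=0 → run H
t=30: queue=[H,D] q_used=1 → run H
t=31: queue=[D,H] q_used=0 → run D
t=32: queue=[D,H] q_used=1 → run D
t=33: queue=[H,D] q_used=0 → run H
t=34: queue=[H,D] q_used=1 → run H
t=35: queue=[D,H] q_used=0 → run D
t=36: queue=[H] q_used=0 → run H
t=37: (idle)
t=38: (idle)
t=39: (idle)
t=40: (idle)
t=41: (idle)
t=42: (idle)
t=43: (idle)
t=44: (idle)
t=45: (idle)

context switches = 21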